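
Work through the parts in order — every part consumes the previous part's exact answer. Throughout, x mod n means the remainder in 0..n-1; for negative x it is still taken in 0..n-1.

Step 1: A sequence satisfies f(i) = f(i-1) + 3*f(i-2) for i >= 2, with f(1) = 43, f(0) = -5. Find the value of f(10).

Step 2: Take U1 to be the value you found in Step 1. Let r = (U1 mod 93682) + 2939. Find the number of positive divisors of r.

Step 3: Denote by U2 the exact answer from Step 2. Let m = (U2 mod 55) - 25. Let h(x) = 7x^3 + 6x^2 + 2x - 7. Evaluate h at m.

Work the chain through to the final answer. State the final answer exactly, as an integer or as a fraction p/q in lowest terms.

Step 1: f(2) = 1*(43) + 3*(-5) = 28; iterating: f(2)=28, f(3)=157, f(4)=241, f(5)=712, f(6)=1435, f(7)=3571, f(8)=7876, f(9)=18589, f(10)=42217; answer 42217
Step 2: U1 = 42217; r = 45156; 45156 = 2^2 * 3 * 53 * 71; number of divisors = (2+1) * (1+1) * (1+1) * (1+1) = 24; answer 24
Step 3: U2 = 24; m = -1; 7*(-1)^3 + 6*(-1)^2 + 2*(-1)^1 - 7 = (-7) + (6) + (-2) + (-7) = -10; answer -10

-10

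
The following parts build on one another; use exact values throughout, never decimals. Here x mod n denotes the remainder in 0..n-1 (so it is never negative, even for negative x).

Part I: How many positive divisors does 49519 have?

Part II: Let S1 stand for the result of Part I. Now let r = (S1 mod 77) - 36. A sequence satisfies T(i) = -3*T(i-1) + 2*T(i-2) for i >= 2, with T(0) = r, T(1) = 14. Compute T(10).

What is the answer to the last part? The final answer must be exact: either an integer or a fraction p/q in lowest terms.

-2546290

Part I: 49519 = 23 * 2153; number of divisors = (1+1) * (1+1) = 4; answer 4
Part II: S1 = 4; r = -32; T(2) = -3*(14) + 2*(-32) = -106; iterating: T(2)=-106, T(3)=346, T(4)=-1250, T(5)=4442, T(6)=-15826, T(7)=56362, T(8)=-200738, T(9)=714938, T(10)=-2546290; answer -2546290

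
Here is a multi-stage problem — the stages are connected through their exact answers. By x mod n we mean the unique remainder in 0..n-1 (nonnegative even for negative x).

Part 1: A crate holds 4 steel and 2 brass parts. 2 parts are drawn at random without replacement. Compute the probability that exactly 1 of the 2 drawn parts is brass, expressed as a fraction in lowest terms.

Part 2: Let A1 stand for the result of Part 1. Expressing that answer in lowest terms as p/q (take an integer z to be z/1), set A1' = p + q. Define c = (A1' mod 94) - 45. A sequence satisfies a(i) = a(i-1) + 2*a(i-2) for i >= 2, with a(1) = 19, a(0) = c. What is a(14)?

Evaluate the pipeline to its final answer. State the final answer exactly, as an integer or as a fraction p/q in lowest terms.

Part 1: total draws C(6,2) = 15; favorable C(2,1)*C(4,1) = 8; P = 8/15; answer 8/15
Part 2: A1 = 8/15; threaded value p + q = 23; c = -22; a(2) = 1*(19) + 2*(-22) = -25; iterating: a(2)=-25, a(3)=13, a(4)=-37, a(5)=-11, a(6)=-85, a(7)=-107, a(8)=-277, a(9)=-491, a(10)=-1045, a(11)=-2027, a(12)=-4117, a(13)=-8171, a(14)=-16405; answer -16405

-16405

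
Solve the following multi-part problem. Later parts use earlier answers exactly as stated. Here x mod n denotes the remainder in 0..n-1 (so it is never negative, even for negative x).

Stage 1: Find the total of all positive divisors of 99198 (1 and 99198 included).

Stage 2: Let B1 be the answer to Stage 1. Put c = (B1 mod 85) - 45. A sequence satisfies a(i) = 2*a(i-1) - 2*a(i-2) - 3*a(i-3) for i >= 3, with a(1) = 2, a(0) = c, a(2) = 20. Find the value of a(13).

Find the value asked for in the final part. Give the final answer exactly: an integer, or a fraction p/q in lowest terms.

Stage 1: 99198 = 2 * 3^3 * 11 * 167; sigma = (1 + 2) * (1 + 3 + 9 + 27) * (1 + 11) * (1 + 167) = 3 * 40 * 12 * 168 = 241920; answer 241920
Stage 2: B1 = 241920; c = -35; a(3) = 2*(20) - 2*(2) - 3*(-35) = 141; iterating: a(3)=141, a(4)=236, a(5)=130, a(6)=-635, a(7)=-2238, a(8)=-3596, a(9)=-811, a(10)=12284, a(11)=36978, a(12)=51821, a(13)=-7166; answer -7166

-7166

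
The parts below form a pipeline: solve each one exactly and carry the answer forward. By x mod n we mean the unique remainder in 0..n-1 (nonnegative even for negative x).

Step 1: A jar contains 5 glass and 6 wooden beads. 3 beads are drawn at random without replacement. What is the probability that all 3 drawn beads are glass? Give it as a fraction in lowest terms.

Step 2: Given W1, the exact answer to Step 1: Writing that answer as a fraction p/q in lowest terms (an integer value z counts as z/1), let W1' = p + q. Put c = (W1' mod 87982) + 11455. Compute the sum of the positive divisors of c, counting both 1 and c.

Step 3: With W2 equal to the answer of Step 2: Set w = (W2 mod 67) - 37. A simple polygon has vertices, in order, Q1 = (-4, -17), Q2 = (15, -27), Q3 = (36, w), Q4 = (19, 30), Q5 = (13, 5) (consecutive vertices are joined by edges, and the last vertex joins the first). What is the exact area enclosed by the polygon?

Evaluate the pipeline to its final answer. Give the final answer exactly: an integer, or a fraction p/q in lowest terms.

Step 1: total draws C(11,3) = 165; favorable C(5,3) = 10; P = 2/33; answer 2/33
Step 2: W1 = 2/33; threaded value p + q = 35; c = 11490; 11490 = 2 * 3 * 5 * 383; sigma = (1 + 2) * (1 + 3) * (1 + 5) * (1 + 383) = 3 * 4 * 6 * 384 = 27648; answer 27648
Step 3: W2 = 27648; w = 7; cross terms: (-4*-27 - 15*-17)=363, (15*7 - 36*-27)=1077, (36*30 - 19*7)=947, (19*5 - 13*30)=-295, (13*-17 - -4*5)=-201; twice the area = |1891| = 1891; area = 1891/2; answer 1891/2

1891/2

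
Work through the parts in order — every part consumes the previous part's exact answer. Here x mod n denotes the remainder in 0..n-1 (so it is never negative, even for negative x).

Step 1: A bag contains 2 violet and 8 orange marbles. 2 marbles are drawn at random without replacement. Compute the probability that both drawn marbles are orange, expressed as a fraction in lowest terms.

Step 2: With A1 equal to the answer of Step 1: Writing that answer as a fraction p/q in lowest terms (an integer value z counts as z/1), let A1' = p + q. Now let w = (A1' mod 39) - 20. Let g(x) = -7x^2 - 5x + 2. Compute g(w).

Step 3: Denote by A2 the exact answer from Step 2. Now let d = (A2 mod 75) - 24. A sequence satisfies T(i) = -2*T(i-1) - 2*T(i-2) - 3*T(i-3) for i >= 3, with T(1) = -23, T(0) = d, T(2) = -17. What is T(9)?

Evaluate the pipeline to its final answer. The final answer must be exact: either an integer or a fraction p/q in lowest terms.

-1940

Step 1: total draws C(10,2) = 45; favorable C(8,2) = 28; P = 28/45; answer 28/45
Step 2: A1 = 28/45; threaded value p + q = 73; w = 14; -7*(14)^2 - 5*(14)^1 + 2 = (-1372) + (-70) + (2) = -1440; answer -1440
Step 3: A2 = -1440; d = 36; T(3) = -2*(-17) - 2*(-23) - 3*(36) = -28; iterating: T(3)=-28, T(4)=159, T(5)=-211, T(6)=188, T(7)=-431, T(8)=1119, T(9)=-1940; answer -1940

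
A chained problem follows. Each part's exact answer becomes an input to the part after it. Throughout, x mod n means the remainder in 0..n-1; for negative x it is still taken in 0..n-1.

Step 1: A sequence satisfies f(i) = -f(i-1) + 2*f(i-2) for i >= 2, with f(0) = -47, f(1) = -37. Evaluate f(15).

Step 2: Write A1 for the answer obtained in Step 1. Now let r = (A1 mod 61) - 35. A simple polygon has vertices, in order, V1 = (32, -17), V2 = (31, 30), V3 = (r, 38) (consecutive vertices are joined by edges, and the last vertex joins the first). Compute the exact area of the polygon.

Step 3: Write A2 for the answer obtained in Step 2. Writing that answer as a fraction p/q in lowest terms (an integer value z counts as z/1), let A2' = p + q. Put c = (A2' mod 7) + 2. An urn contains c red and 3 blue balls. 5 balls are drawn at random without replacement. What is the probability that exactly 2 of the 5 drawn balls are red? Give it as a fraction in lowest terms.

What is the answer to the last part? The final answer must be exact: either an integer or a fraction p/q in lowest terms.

Step 1: f(2) = -1*(-37) + 2*(-47) = -57; iterating: f(2)=-57, f(3)=-17, f(4)=-97, f(5)=63, f(6)=-257, f(7)=383, f(8)=-897, f(9)=1663, f(10)=-3457, f(11)=6783, f(12)=-13697, f(13)=27263, f(14)=-54657, f(15)=109183; answer 109183
Step 2: A1 = 109183; r = 19; cross terms: (32*30 - 31*-17)=1487, (31*38 - 19*30)=608, (19*-17 - 32*38)=-1539; twice the area = |556| = 556; area = 278; answer 278
Step 3: A2 = 278; threaded value p + q = 279; c = 8; total draws C(11,5) = 462; favorable C(8,2)*C(3,3) = 28; P = 2/33; answer 2/33

2/33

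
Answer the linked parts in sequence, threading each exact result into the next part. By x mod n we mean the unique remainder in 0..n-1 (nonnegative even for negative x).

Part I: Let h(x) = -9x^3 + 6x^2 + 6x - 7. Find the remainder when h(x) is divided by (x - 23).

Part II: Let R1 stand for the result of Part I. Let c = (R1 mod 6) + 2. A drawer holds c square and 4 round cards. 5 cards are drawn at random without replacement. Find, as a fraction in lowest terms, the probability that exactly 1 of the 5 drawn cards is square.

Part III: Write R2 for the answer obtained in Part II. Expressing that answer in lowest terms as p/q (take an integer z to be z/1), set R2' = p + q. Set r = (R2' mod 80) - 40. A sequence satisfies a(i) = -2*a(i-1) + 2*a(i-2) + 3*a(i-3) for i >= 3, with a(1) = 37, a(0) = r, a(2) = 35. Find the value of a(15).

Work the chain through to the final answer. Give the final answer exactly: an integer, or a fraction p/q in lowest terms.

-3257351

Part I: remainder = value at the root: -9*(23)^3 + 6*(23)^2 + 6*(23)^1 - 7 = (-109503) + (3174) + (138) + (-7) = -106198; answer -106198
Part II: R1 = -106198; c = 4; total draws C(8,5) = 56; favorable C(4,1)*C(4,4) = 4; P = 1/14; answer 1/14
Part III: R2 = 1/14; threaded value p + q = 15; r = -25; a(3) = -2*(35) + 2*(37) + 3*(-25) = -71; iterating: a(3)=-71, a(4)=323, a(5)=-683, a(6)=1799, a(7)=-3995, a(8)=9539, a(9)=-21671, a(10)=50435, a(11)=-115595, a(12)=267047, a(13)=-613979, a(14)=1415267, a(15)=-3257351; answer -3257351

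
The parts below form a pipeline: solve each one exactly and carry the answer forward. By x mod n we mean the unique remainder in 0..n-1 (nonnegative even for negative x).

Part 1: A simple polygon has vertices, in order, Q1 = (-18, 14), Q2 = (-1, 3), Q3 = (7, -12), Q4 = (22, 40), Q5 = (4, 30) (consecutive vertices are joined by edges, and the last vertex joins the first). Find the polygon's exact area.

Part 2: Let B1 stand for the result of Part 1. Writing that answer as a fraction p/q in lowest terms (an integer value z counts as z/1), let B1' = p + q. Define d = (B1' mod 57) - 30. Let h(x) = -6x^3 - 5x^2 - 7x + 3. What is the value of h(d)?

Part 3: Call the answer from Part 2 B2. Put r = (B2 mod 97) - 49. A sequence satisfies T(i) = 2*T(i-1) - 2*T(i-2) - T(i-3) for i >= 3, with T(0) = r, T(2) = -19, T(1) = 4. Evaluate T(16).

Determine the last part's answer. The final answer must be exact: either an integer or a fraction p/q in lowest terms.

Part 1: cross terms: (-18*3 - -1*14)=-40, (-1*-12 - 7*3)=-9, (7*40 - 22*-12)=544, (22*30 - 4*40)=500, (4*14 - -18*30)=596; twice the area = |1591| = 1591; area = 1591/2; answer 1591/2
Part 2: B1 = 1591/2; threaded value p + q = 1593; d = 24; -6*(24)^3 - 5*(24)^2 - 7*(24)^1 + 3 = (-82944) + (-2880) + (-168) + (3) = -85989; answer -85989
Part 3: B2 = -85989; r = 1; T(3) = 2*(-19) - 2*(4) - 1*(1) = -47; iterating: T(3)=-47, T(4)=-60, T(5)=-7, T(6)=153, T(7)=380, T(8)=461, T(9)=9, T(10)=-1284, T(11)=-3047, T(12)=-3535, T(13)=308, T(14)=10733, T(15)=24385, T(16)=26996; answer 26996

26996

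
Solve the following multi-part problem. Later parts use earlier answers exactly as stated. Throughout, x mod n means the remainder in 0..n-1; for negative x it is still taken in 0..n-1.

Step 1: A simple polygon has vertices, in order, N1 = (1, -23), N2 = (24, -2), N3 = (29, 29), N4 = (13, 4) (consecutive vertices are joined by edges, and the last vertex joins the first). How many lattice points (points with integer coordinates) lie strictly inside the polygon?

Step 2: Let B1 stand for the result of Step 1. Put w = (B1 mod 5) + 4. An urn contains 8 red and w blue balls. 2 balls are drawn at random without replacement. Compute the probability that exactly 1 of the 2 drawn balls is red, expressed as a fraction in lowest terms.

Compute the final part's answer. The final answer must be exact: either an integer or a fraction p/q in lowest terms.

8/15

Step 1: cross terms: (1*-2 - 24*-23)=550, (24*29 - 29*-2)=754, (29*4 - 13*29)=-261, (13*-23 - 1*4)=-303; twice the area = |740| = 740; area = 370; boundary points = 1 + 1 + 1 + 3 = 6; strictly interior points = area - boundary/2 + 1 = 368; answer 368
Step 2: B1 = 368; w = 7; total draws C(15,2) = 105; favorable C(8,1)*C(7,1) = 56; P = 8/15; answer 8/15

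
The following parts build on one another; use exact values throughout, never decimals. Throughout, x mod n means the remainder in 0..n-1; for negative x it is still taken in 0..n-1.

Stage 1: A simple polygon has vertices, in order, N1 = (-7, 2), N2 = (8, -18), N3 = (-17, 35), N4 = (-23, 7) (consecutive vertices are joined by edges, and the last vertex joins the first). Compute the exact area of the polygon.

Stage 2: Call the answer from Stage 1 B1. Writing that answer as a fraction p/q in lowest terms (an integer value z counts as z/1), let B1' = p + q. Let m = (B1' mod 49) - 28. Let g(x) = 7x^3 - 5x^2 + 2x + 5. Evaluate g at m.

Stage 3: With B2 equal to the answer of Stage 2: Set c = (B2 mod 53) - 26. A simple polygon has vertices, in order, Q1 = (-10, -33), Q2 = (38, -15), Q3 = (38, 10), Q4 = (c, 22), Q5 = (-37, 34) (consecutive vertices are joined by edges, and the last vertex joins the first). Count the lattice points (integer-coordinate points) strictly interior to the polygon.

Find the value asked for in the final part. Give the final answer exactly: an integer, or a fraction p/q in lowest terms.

2571

Stage 1: cross terms: (-7*-18 - 8*2)=110, (8*35 - -17*-18)=-26, (-17*7 - -23*35)=686, (-23*2 - -7*7)=3; twice the area = |773| = 773; area = 773/2; answer 773/2
Stage 2: B1 = 773/2; threaded value p + q = 775; m = 12; 7*(12)^3 - 5*(12)^2 + 2*(12)^1 + 5 = (12096) + (-720) + (24) + (5) = 11405; answer 11405
Stage 3: B2 = 11405; c = -16; cross terms: (-10*-15 - 38*-33)=1404, (38*10 - 38*-15)=950, (38*22 - -16*10)=996, (-16*34 - -37*22)=270, (-37*-33 - -10*34)=1561; twice the area = |5181| = 5181; area = 5181/2; boundary points = 6 + 25 + 6 + 3 + 1 = 41; strictly interior points = area - boundary/2 + 1 = 2571; answer 2571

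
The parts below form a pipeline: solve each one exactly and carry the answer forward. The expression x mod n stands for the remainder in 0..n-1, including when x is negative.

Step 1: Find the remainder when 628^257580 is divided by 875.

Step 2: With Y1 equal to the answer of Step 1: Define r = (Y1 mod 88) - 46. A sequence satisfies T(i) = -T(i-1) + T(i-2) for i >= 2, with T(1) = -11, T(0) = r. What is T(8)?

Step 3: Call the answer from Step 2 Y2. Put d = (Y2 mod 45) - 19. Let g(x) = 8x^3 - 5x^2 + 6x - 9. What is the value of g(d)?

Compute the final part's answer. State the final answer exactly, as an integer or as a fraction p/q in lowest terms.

Step 1: squarings mod 875: 628^1=628, 628^2=634, 628^4=331, 628^8=186, 628^16=471, 628^32=466, 628^64=156, 628^128=711, 628^256=646, 628^512=816, 628^1024=856, 628^2048=361, 628^4096=821, 628^8192=291, 628^16384=681, 628^32768=11, 628^65536=121, 628^131072=641; 628^257580 = 628^4 * 628^8 * 628^32 * 628^512 * 628^1024 * 628^2048 * 628^8192 * 628^16384 * 628^32768 * 628^65536 * 628^131072 = 351 (mod 875); answer 351
Step 2: Y1 = 351; r = 41; T(2) = -1*(-11) + 1*(41) = 52; iterating: T(2)=52, T(3)=-63, T(4)=115, T(5)=-178, T(6)=293, T(7)=-471, T(8)=764; answer 764
Step 3: Y2 = 764; d = 25; 8*(25)^3 - 5*(25)^2 + 6*(25)^1 - 9 = (125000) + (-3125) + (150) + (-9) = 122016; answer 122016

122016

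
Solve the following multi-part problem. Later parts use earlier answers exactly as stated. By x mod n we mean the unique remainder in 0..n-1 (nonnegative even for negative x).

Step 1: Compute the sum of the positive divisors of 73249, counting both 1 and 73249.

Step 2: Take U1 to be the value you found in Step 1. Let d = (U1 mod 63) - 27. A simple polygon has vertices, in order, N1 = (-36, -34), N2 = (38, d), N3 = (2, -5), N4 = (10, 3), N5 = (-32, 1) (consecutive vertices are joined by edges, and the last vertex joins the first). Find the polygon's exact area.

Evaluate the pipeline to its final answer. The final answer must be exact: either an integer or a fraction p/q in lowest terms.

1023

Step 1: 73249 = 11 * 6659; sigma = (1 + 11) * (1 + 6659) = 12 * 6660 = 79920; answer 79920
Step 2: U1 = 79920; d = 9; cross terms: (-36*9 - 38*-34)=968, (38*-5 - 2*9)=-208, (2*3 - 10*-5)=56, (10*1 - -32*3)=106, (-32*-34 - -36*1)=1124; twice the area = |2046| = 2046; area = 1023; answer 1023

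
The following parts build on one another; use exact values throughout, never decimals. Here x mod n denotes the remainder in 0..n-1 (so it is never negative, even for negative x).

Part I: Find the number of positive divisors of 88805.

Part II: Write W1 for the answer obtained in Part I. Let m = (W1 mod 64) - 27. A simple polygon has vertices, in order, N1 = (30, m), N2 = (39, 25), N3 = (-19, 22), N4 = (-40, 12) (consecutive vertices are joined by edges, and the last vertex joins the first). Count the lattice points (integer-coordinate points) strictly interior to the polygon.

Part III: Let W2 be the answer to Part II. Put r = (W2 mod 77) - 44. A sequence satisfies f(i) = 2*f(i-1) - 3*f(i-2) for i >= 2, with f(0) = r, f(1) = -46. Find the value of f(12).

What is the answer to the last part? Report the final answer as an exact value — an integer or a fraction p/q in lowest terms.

45619

Part I: 88805 = 5 * 17761; number of divisors = (1+1) * (1+1) = 4; answer 4
Part II: W1 = 4; m = -23; cross terms: (30*25 - 39*-23)=1647, (39*22 - -19*25)=1333, (-19*12 - -40*22)=652, (-40*-23 - 30*12)=560; twice the area = |4192| = 4192; area = 2096; boundary points = 3 + 1 + 1 + 35 = 40; strictly interior points = area - boundary/2 + 1 = 2077; answer 2077
Part III: W2 = 2077; r = 31; f(2) = 2*(-46) - 3*(31) = -185; iterating: f(2)=-185, f(3)=-232, f(4)=91, f(5)=878, f(6)=1483, f(7)=332, f(8)=-3785, f(9)=-8566, f(10)=-5777, f(11)=14144, f(12)=45619; answer 45619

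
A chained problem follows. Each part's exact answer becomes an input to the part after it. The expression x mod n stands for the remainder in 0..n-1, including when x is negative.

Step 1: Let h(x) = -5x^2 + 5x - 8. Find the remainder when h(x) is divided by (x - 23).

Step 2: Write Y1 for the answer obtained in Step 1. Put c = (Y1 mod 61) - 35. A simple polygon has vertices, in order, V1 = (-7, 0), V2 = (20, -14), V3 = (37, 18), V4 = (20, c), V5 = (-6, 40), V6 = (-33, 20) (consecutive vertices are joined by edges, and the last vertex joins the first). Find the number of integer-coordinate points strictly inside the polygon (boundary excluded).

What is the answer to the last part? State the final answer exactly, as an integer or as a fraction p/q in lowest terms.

Step 1: remainder = value at the root: -5*(23)^2 + 5*(23)^1 - 8 = (-2645) + (115) + (-8) = -2538; answer -2538
Step 2: Y1 = -2538; c = -11; cross terms: (-7*-14 - 20*0)=98, (20*18 - 37*-14)=878, (37*-11 - 20*18)=-767, (20*40 - -6*-11)=734, (-6*20 - -33*40)=1200, (-33*0 - -7*20)=140; twice the area = |2283| = 2283; area = 2283/2; boundary points = 1 + 1 + 1 + 1 + 1 + 2 = 7; strictly interior points = area - boundary/2 + 1 = 1139; answer 1139

1139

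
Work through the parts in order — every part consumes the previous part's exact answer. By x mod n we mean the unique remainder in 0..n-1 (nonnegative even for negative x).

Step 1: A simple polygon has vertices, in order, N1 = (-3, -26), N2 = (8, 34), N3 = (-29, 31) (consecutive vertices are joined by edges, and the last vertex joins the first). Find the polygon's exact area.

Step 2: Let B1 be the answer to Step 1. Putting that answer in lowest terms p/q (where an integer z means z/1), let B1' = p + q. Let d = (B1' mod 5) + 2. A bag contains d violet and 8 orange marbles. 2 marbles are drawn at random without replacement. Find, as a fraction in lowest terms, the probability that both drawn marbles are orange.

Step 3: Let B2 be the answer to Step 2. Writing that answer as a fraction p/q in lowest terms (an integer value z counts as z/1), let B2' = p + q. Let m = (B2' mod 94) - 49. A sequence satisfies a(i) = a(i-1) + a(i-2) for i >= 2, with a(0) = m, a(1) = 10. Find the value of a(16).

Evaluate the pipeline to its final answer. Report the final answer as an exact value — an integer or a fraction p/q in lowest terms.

-9650

Step 1: cross terms: (-3*34 - 8*-26)=106, (8*31 - -29*34)=1234, (-29*-26 - -3*31)=847; twice the area = |2187| = 2187; area = 2187/2; answer 2187/2
Step 2: B1 = 2187/2; threaded value p + q = 2189; d = 6; total draws C(14,2) = 91; favorable C(8,2) = 28; P = 4/13; answer 4/13
Step 3: B2 = 4/13; threaded value p + q = 17; m = -32; a(2) = 1*(10) + 1*(-32) = -22; iterating: a(2)=-22, a(3)=-12, a(4)=-34, a(5)=-46, a(6)=-80, a(7)=-126, a(8)=-206, a(9)=-332, a(10)=-538, a(11)=-870, a(12)=-1408, a(13)=-2278, a(14)=-3686, a(15)=-5964, a(16)=-9650; answer -9650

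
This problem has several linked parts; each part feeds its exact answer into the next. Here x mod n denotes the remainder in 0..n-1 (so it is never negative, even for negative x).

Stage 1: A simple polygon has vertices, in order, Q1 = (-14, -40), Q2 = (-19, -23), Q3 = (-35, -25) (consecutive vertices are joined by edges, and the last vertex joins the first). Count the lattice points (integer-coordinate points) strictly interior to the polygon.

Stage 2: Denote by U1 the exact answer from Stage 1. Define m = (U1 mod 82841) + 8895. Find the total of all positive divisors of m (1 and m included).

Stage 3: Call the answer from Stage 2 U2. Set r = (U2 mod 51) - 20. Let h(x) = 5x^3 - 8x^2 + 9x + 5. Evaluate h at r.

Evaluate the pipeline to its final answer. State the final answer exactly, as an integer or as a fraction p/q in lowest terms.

Stage 1: cross terms: (-14*-23 - -19*-40)=-438, (-19*-25 - -35*-23)=-330, (-35*-40 - -14*-25)=1050; twice the area = |282| = 282; area = 141; boundary points = 1 + 2 + 3 = 6; strictly interior points = area - boundary/2 + 1 = 139; answer 139
Stage 2: U1 = 139; m = 9034; 9034 = 2 * 4517; sigma = (1 + 2) * (1 + 4517) = 3 * 4518 = 13554; answer 13554
Stage 3: U2 = 13554; r = 19; 5*(19)^3 - 8*(19)^2 + 9*(19)^1 + 5 = (34295) + (-2888) + (171) + (5) = 31583; answer 31583

31583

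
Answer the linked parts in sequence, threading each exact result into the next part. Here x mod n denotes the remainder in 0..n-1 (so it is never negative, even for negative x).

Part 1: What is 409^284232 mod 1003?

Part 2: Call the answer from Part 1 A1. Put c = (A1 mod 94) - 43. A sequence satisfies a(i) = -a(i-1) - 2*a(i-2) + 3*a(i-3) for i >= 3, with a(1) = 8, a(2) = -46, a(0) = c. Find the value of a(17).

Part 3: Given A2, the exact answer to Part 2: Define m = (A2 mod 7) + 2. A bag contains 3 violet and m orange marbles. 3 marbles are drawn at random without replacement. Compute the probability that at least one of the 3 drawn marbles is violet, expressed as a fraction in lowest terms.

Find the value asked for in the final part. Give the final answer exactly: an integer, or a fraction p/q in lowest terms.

16/21

Part 1: squarings mod 1003: 409^1=409, 409^2=783, 409^4=256, 409^8=341, 409^16=936, 409^32=477, 409^64=851, 409^128=35, 409^256=222, 409^512=137, 409^1024=715, 409^2048=698, 409^4096=749, 409^8192=324, 409^16384=664, 409^32768=579, 409^65536=239, 409^131072=953, 409^262144=494; 409^284232 = 409^8 * 409^64 * 409^512 * 409^1024 * 409^4096 * 409^16384 * 409^262144 = 477 (mod 1003); answer 477
Part 2: A1 = 477; c = -36; a(3) = -1*(-46) - 2*(8) + 3*(-36) = -78; iterating: a(3)=-78, a(4)=194, a(5)=-176, a(6)=-446, a(7)=1380, a(8)=-1016, a(9)=-3082, a(10)=9254, a(11)=-6138, a(12)=-21616, a(13)=61654, a(14)=-36836, a(15)=-151320, a(16)=409954, a(17)=-217822; answer -217822
Part 3: A2 = -217822; m = 6; total draws C(9,3) = 84; complement C(6,3) = 20; favorable 84 - 20 = 64; P = 16/21; answer 16/21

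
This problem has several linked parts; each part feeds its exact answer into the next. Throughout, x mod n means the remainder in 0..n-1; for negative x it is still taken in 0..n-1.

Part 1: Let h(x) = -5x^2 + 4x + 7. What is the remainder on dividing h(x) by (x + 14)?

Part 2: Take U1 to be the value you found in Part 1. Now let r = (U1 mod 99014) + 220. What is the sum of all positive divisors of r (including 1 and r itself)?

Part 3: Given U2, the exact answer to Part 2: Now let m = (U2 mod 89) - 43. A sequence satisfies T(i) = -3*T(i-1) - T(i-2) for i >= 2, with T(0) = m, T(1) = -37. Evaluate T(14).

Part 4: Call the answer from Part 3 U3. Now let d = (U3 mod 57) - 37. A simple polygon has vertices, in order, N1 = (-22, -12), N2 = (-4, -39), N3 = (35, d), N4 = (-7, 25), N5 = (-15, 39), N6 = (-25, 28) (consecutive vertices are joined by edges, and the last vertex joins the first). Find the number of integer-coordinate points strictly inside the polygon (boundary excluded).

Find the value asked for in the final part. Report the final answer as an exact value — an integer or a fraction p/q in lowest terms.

Part 1: remainder = value at the root: -5*(-14)^2 + 4*(-14)^1 + 7 = (-980) + (-56) + (7) = -1029; answer -1029
Part 2: U1 = -1029; r = 98205; 98205 = 3 * 5 * 6547; sigma = (1 + 3) * (1 + 5) * (1 + 6547) = 4 * 6 * 6548 = 157152; answer 157152
Part 3: U2 = 157152; m = 24; T(2) = -3*(-37) - 1*(24) = 87; iterating: T(2)=87, T(3)=-224, T(4)=585, T(5)=-1531, T(6)=4008, T(7)=-10493, T(8)=27471, T(9)=-71920, T(10)=188289, T(11)=-492947, T(12)=1290552, T(13)=-3378709, T(14)=8845575; answer 8845575
Part 4: U3 = 8845575; d = -7; cross terms: (-22*-39 - -4*-12)=810, (-4*-7 - 35*-39)=1393, (35*25 - -7*-7)=826, (-7*39 - -15*25)=102, (-15*28 - -25*39)=555, (-25*-12 - -22*28)=916; twice the area = |4602| = 4602; area = 2301; boundary points = 9 + 1 + 2 + 2 + 1 + 1 = 16; strictly interior points = area - boundary/2 + 1 = 2294; answer 2294

2294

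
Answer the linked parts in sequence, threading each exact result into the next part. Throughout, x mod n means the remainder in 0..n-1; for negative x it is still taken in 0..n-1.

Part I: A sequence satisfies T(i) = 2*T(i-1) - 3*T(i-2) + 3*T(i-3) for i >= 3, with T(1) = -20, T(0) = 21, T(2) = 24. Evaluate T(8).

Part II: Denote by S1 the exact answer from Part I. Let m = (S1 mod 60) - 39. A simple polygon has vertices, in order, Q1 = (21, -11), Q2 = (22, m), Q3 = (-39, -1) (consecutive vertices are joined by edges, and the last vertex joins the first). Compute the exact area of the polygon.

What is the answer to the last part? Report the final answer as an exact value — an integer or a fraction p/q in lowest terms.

Part I: T(3) = 2*(24) - 3*(-20) + 3*(21) = 171; iterating: T(3)=171, T(4)=210, T(5)=-21, T(6)=-159, T(7)=375, T(8)=1164; answer 1164
Part II: S1 = 1164; m = -15; cross terms: (21*-15 - 22*-11)=-73, (22*-1 - -39*-15)=-607, (-39*-11 - 21*-1)=450; twice the area = |-230| = 230; area = 115; answer 115

115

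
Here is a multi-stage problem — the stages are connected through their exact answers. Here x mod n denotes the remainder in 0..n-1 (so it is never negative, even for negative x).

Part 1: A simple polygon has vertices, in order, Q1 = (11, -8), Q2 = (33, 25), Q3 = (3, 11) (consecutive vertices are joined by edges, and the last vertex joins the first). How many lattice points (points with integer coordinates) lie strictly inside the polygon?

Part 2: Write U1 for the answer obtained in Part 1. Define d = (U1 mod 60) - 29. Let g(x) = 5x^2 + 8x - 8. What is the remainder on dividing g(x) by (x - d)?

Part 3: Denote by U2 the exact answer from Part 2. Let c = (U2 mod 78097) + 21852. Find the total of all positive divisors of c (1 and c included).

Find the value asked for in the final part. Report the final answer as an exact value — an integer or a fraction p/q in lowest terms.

43200

Part 1: cross terms: (11*25 - 33*-8)=539, (33*11 - 3*25)=288, (3*-8 - 11*11)=-145; twice the area = |682| = 682; area = 341; boundary points = 11 + 2 + 1 = 14; strictly interior points = area - boundary/2 + 1 = 335; answer 335
Part 2: U1 = 335; d = 6; remainder = value at the root: 5*(6)^2 + 8*(6)^1 - 8 = (180) + (48) + (-8) = 220; answer 220
Part 3: U2 = 220; c = 22072; 22072 = 2^3 * 31 * 89; sigma = (1 + 2 + 4 + 8) * (1 + 31) * (1 + 89) = 15 * 32 * 90 = 43200; answer 43200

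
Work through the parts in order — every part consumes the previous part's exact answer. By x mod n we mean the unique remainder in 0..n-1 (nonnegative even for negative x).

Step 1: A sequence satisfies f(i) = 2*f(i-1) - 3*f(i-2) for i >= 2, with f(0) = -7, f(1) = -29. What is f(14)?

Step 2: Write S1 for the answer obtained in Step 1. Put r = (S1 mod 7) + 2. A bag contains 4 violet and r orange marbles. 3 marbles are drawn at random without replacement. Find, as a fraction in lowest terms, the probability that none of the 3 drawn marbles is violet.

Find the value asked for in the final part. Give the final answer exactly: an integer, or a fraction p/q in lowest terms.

Step 1: f(2) = 2*(-29) - 3*(-7) = -37; iterating: f(2)=-37, f(3)=13, f(4)=137, f(5)=235, f(6)=59, f(7)=-587, f(8)=-1351, f(9)=-941, f(10)=2171, f(11)=7165, f(12)=7817, f(13)=-5861, f(14)=-35173; answer -35173
Step 2: S1 = -35173; r = 4; total draws C(8,3) = 56; favorable C(4,3) = 4; P = 1/14; answer 1/14

1/14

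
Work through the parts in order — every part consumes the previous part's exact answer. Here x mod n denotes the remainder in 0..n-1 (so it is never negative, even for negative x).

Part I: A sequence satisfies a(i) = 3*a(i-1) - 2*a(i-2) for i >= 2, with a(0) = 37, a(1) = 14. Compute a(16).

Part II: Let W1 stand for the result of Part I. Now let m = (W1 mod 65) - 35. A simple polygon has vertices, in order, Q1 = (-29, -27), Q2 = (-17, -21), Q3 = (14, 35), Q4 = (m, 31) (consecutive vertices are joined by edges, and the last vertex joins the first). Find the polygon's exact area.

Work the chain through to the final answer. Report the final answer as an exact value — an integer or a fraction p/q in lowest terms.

1149

Part I: a(2) = 3*(14) - 2*(37) = -32; iterating: a(2)=-32, a(3)=-124, a(4)=-308, a(5)=-676, a(6)=-1412, a(7)=-2884, a(8)=-5828, a(9)=-11716, a(10)=-23492, a(11)=-47044, a(12)=-94148, a(13)=-188356, a(14)=-376772, a(15)=-753604, a(16)=-1507268; answer -1507268
Part II: W1 = -1507268; m = -18; cross terms: (-29*-21 - -17*-27)=150, (-17*35 - 14*-21)=-301, (14*31 - -18*35)=1064, (-18*-27 - -29*31)=1385; twice the area = |2298| = 2298; area = 1149; answer 1149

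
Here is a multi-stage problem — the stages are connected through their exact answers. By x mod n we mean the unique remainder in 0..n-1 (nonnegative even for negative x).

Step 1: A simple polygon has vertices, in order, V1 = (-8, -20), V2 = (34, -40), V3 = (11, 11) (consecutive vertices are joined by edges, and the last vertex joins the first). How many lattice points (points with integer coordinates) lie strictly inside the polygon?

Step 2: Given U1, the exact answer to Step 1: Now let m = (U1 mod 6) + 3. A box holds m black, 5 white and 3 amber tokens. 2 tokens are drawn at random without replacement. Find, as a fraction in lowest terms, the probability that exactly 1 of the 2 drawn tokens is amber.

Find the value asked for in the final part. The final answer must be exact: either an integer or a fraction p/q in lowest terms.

Step 1: cross terms: (-8*-40 - 34*-20)=1000, (34*11 - 11*-40)=814, (11*-20 - -8*11)=-132; twice the area = |1682| = 1682; area = 841; boundary points = 2 + 1 + 1 = 4; strictly interior points = area - boundary/2 + 1 = 840; answer 840
Step 2: U1 = 840; m = 3; total draws C(11,2) = 55; favorable C(3,1)*C(8,1) = 24; P = 24/55; answer 24/55

24/55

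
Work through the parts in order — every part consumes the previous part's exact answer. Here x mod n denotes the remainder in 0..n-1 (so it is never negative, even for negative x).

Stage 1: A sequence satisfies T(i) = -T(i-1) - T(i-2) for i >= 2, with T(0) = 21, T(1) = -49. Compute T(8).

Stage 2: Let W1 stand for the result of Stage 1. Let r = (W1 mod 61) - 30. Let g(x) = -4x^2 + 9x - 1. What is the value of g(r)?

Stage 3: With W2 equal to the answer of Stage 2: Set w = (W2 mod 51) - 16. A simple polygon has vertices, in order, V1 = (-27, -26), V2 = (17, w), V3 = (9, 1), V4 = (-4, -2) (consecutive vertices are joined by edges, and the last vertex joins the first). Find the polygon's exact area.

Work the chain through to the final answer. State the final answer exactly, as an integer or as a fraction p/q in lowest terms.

Stage 1: T(2) = -1*(-49) - 1*(21) = 28; iterating: T(2)=28, T(3)=21, T(4)=-49, T(5)=28, T(6)=21, T(7)=-49, T(8)=28; answer 28
Stage 2: W1 = 28; r = -2; -4*(-2)^2 + 9*(-2)^1 - 1 = (-16) + (-18) + (-1) = -35; answer -35
Stage 3: W2 = -35; w = 0; cross terms: (-27*0 - 17*-26)=442, (17*1 - 9*0)=17, (9*-2 - -4*1)=-14, (-4*-26 - -27*-2)=50; twice the area = |495| = 495; area = 495/2; answer 495/2

495/2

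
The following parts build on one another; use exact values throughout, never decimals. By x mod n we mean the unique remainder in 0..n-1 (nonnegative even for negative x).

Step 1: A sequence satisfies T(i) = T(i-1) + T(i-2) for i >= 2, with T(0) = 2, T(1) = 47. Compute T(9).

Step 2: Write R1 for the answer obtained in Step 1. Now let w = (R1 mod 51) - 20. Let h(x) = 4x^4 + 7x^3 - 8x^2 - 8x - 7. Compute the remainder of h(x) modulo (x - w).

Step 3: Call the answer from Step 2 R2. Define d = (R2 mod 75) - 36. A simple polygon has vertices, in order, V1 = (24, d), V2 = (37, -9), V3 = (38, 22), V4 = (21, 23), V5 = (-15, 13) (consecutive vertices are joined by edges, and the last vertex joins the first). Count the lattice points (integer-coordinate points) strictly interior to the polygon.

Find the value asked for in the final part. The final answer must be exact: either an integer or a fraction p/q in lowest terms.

Step 1: T(2) = 1*(47) + 1*(2) = 49; iterating: T(2)=49, T(3)=96, T(4)=145, T(5)=241, T(6)=386, T(7)=627, T(8)=1013, T(9)=1640; answer 1640
Step 2: R1 = 1640; w = -12; remainder = value at the root: 4*(-12)^4 + 7*(-12)^3 - 8*(-12)^2 - 8*(-12)^1 - 7 = (82944) + (-12096) + (-1152) + (96) + (-7) = 69785; answer 69785
Step 3: R2 = 69785; d = -1; cross terms: (24*-9 - 37*-1)=-179, (37*22 - 38*-9)=1156, (38*23 - 21*22)=412, (21*13 - -15*23)=618, (-15*-1 - 24*13)=-297; twice the area = |1710| = 1710; area = 855; boundary points = 1 + 1 + 1 + 2 + 1 = 6; strictly interior points = area - boundary/2 + 1 = 853; answer 853

853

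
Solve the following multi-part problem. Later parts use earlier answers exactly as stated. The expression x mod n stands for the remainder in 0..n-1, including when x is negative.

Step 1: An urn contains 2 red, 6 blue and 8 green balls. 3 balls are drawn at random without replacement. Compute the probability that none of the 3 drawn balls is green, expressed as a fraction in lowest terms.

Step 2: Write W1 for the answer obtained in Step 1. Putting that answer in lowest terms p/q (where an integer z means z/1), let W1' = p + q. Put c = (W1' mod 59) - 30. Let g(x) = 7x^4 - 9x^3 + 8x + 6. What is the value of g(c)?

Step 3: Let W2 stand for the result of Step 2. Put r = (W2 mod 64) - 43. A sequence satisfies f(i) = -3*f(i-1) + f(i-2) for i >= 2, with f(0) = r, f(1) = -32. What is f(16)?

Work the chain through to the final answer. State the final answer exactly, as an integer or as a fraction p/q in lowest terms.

1190049826

Step 1: total draws C(16,3) = 560; favorable C(8,3) = 56; P = 1/10; answer 1/10
Step 2: W1 = 1/10; threaded value p + q = 11; c = -19; 7*(-19)^4 - 9*(-19)^3 + 8*(-19)^1 + 6 = (912247) + (61731) + (-152) + (6) = 973832; answer 973832
Step 3: W2 = 973832; r = -35; f(2) = -3*(-32) + 1*(-35) = 61; iterating: f(2)=61, f(3)=-215, f(4)=706, f(5)=-2333, f(6)=7705, f(7)=-25448, f(8)=84049, f(9)=-277595, f(10)=916834, f(11)=-3028097, f(12)=10001125, f(13)=-33031472, f(14)=109095541, f(15)=-360318095, f(16)=1190049826; answer 1190049826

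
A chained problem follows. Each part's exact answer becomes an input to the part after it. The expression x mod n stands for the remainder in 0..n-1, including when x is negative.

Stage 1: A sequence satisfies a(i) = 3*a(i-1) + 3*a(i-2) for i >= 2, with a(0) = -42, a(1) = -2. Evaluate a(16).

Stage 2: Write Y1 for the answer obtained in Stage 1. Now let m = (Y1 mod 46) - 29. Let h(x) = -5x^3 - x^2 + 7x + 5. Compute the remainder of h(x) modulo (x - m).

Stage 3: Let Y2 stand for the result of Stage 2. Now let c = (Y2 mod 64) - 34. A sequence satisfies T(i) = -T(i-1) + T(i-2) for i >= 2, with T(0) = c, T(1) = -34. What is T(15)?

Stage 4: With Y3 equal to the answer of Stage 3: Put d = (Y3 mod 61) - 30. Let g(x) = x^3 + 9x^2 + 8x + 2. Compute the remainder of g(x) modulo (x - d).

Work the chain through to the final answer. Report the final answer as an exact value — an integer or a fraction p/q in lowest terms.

2510

Stage 1: a(2) = 3*(-2) + 3*(-42) = -132; iterating: a(2)=-132, a(3)=-402, a(4)=-1602, a(5)=-6012, a(6)=-22842, a(7)=-86562, a(8)=-328212, a(9)=-1244322, a(10)=-4717602, a(11)=-17885772, a(12)=-67810122, a(13)=-257087682, a(14)=-974693412, a(15)=-3695343282, a(16)=-14010110082; answer -14010110082
Stage 2: Y1 = -14010110082; m = -5; remainder = value at the root: -5*(-5)^3 - 1*(-5)^2 + 7*(-5)^1 + 5 = (625) + (-25) + (-35) + (5) = 570; answer 570
Stage 3: Y2 = 570; c = 24; T(2) = -1*(-34) + 1*(24) = 58; iterating: T(2)=58, T(3)=-92, T(4)=150, T(5)=-242, T(6)=392, T(7)=-634, T(8)=1026, T(9)=-1660, T(10)=2686, T(11)=-4346, T(12)=7032, T(13)=-11378, T(14)=18410, T(15)=-29788; answer -29788
Stage 4: Y3 = -29788; d = 11; remainder = value at the root: 1*(11)^3 + 9*(11)^2 + 8*(11)^1 + 2 = (1331) + (1089) + (88) + (2) = 2510; answer 2510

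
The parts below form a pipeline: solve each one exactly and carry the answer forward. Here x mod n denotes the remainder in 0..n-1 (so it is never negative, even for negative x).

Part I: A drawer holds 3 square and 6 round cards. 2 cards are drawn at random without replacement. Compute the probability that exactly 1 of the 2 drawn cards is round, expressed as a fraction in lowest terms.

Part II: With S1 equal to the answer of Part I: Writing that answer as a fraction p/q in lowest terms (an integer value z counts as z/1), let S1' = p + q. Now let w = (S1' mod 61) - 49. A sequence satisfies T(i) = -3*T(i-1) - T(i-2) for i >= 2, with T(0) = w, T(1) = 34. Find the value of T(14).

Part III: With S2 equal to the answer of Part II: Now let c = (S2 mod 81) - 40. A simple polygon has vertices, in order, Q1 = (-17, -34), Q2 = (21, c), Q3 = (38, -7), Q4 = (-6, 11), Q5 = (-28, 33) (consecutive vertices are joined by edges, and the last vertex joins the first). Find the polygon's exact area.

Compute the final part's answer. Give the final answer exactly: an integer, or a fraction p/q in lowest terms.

Part I: total draws C(9,2) = 36; favorable C(6,1)*C(3,1) = 18; P = 1/2; answer 1/2
Part II: S1 = 1/2; threaded value p + q = 3; w = -46; T(2) = -3*(34) - 1*(-46) = -56; iterating: T(2)=-56, T(3)=134, T(4)=-346, T(5)=904, T(6)=-2366, T(7)=6194, T(8)=-16216, T(9)=42454, T(10)=-111146, T(11)=290984, T(12)=-761806, T(13)=1994434, T(14)=-5221496; answer -5221496
Part III: S2 = -5221496; c = -33; cross terms: (-17*-33 - 21*-34)=1275, (21*-7 - 38*-33)=1107, (38*11 - -6*-7)=376, (-6*33 - -28*11)=110, (-28*-34 - -17*33)=1513; twice the area = |4381| = 4381; area = 4381/2; answer 4381/2

4381/2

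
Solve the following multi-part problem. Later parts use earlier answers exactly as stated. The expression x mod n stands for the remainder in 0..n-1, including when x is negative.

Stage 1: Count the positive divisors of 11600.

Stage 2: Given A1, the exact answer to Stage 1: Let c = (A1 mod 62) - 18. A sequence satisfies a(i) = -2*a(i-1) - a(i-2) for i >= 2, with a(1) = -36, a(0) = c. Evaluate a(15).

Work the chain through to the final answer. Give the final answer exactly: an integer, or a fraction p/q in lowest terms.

Stage 1: 11600 = 2^4 * 5^2 * 29; number of divisors = (4+1) * (2+1) * (1+1) = 30; answer 30
Stage 2: A1 = 30; c = 12; a(2) = -2*(-36) - 1*(12) = 60; iterating: a(2)=60, a(3)=-84, a(4)=108, a(5)=-132, a(6)=156, a(7)=-180, a(8)=204, a(9)=-228, a(10)=252, a(11)=-276, a(12)=300, a(13)=-324, a(14)=348, a(15)=-372; answer -372

-372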